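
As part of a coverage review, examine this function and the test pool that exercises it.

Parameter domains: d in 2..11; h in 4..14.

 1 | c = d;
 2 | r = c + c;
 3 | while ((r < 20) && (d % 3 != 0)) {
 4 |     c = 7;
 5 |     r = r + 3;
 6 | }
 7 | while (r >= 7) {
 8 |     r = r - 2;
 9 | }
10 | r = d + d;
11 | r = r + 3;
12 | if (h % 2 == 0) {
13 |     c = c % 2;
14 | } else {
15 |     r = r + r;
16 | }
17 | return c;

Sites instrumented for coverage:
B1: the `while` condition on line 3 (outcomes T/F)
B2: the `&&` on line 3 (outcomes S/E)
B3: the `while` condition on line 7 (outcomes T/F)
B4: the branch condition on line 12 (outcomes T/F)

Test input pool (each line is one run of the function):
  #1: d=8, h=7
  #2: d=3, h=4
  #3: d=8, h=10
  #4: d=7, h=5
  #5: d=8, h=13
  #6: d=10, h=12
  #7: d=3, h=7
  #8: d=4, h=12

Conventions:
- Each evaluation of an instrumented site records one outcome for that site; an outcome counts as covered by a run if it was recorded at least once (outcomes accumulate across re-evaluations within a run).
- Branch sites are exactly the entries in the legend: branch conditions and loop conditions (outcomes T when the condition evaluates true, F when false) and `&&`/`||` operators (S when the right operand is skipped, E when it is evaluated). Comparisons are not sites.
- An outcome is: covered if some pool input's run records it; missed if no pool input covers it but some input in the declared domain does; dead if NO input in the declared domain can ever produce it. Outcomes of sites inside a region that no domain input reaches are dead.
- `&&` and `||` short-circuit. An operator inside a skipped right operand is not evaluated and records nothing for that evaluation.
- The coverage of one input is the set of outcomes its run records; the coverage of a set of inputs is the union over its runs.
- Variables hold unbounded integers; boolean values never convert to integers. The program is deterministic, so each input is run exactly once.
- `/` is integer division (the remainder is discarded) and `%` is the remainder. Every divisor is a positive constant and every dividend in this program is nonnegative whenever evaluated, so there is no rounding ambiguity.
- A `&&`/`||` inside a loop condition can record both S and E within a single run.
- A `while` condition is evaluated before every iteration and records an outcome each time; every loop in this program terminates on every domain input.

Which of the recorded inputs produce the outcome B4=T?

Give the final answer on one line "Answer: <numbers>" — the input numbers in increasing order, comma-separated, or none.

input #1 (d=8, h=7): does not produce B4=T
input #2 (d=3, h=4): produces B4=T
input #3 (d=8, h=10): produces B4=T
input #4 (d=7, h=5): does not produce B4=T
input #5 (d=8, h=13): does not produce B4=T
input #6 (d=10, h=12): produces B4=T
input #7 (d=3, h=7): does not produce B4=T
input #8 (d=4, h=12): produces B4=T

Answer: 2, 3, 6, 8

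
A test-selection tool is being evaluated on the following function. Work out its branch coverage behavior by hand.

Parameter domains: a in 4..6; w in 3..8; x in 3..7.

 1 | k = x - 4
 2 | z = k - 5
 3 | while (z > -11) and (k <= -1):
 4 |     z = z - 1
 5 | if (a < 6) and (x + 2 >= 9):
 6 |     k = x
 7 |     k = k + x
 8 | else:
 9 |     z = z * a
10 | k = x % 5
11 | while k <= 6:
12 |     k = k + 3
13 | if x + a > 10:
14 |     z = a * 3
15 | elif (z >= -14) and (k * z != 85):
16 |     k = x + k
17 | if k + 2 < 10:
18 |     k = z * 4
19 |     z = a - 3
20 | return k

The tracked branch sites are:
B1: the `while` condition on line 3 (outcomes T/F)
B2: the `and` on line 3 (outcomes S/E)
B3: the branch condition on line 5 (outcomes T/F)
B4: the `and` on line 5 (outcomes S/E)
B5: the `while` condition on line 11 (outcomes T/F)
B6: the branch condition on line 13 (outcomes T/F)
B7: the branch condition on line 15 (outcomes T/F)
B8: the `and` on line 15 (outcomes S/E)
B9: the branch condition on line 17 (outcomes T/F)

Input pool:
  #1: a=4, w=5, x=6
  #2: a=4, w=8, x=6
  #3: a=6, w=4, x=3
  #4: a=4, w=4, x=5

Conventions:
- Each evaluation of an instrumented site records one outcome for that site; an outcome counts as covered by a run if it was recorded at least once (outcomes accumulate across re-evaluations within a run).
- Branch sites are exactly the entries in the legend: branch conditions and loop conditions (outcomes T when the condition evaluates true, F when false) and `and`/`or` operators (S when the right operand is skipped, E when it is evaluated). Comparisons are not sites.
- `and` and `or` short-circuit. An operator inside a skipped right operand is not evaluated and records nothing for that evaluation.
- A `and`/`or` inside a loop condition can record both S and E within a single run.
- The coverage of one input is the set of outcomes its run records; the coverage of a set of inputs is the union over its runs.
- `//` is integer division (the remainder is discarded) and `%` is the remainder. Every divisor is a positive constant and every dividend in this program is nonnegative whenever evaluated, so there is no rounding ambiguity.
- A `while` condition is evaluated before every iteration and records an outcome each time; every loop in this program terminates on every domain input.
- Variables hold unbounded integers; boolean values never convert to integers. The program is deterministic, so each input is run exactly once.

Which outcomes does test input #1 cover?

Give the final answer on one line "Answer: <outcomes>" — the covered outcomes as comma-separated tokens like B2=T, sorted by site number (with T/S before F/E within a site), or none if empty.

Simulating input #1 (a=4, w=5, x=6) step by step:
  B2->E, B1->F, B4->E, B3->F, B5->T, B5->T, B5->F, B6->F, B8->E, B7->T
  B9->F
collecting distinct outcomes: B1=F, B2=E, B3=F, B4=E, B5=T, B5=F, B6=F, B7=T, B8=E, B9=F

Answer: B1=F, B2=E, B3=F, B4=E, B5=T, B5=F, B6=F, B7=T, B8=E, B9=F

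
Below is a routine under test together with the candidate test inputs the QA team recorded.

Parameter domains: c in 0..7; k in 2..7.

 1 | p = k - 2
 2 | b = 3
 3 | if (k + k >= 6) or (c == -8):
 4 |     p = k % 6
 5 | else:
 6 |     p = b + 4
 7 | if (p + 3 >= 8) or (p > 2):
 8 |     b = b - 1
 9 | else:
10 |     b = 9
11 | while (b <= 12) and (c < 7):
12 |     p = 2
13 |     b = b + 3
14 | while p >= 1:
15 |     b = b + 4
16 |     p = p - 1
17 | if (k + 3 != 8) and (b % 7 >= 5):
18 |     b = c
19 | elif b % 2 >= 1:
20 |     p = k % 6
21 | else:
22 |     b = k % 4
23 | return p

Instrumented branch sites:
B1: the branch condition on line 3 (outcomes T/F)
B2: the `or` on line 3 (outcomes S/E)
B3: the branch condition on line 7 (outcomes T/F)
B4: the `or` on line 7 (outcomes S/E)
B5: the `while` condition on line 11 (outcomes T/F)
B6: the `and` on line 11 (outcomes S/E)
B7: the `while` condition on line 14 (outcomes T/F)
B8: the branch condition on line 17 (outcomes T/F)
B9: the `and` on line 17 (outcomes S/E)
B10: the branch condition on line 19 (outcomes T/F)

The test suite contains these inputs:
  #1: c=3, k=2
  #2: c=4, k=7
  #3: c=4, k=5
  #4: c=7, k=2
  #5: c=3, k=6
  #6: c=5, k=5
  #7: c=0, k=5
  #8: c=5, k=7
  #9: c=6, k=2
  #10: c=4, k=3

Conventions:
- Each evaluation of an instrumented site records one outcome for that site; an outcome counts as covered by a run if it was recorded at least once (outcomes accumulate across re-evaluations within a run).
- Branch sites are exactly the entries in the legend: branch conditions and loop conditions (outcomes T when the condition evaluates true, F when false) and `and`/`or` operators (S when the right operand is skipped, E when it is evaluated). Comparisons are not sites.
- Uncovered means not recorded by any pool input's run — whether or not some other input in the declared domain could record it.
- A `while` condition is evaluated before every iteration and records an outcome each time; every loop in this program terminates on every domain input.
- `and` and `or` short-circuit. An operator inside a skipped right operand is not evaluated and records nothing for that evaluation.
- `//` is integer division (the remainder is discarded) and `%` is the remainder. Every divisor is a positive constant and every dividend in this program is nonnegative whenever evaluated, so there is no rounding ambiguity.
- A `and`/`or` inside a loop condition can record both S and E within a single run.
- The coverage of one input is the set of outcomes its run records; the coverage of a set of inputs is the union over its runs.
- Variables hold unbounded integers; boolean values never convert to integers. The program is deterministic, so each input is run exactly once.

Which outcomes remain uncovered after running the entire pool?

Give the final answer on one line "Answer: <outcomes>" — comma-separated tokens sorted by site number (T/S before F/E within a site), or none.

input #1 (c=3, k=2): events B2->E, B1->F, B4->S, B3->T, B6->E, B5->T, B6->E, B5->T, B6->E, B5->T, B6->E, B5->T, B6->S, B5->F, ...; covers B1=F, B2=E, B3=T, B4=S, B5=T, B5=F, B6=S, B6=E, B7=T, B7=F, B8=F, B9=E, B10=F
input #2 (c=4, k=7): events B2->S, B1->T, B4->E, B3->F, B6->E, B5->T, B6->E, B5->T, B6->S, B5->F, B7->T, B7->T, B7->F, B9->E, ...; covers B1=T, B2=S, B3=F, B4=E, B5=T, B5=F, B6=S, B6=E, B7=T, B7=F, B8=F, B9=E, B10=T
input #3 (c=4, k=5): events B2->S, B1->T, B4->S, B3->T, B6->E, B5->T, B6->E, B5->T, B6->E, B5->T, B6->E, B5->T, B6->S, B5->F, ...; covers B1=T, B2=S, B3=T, B4=S, B5=T, B5=F, B6=S, B6=E, B7=T, B7=F, B8=F, B9=S, B10=F
input #4 (c=7, k=2): events B2->E, B1->F, B4->S, B3->T, B6->E, B5->F, B7->T, B7->T, B7->T, B7->T, B7->T, B7->T, B7->T, B7->F, ...; covers B1=F, B2=E, B3=T, B4=S, B5=F, B6=E, B7=T, B7=F, B8=F, B9=E, B10=F
input #5 (c=3, k=6): events B2->S, B1->T, B4->E, B3->F, B6->E, B5->T, B6->E, B5->T, B6->S, B5->F, B7->T, B7->T, B7->F, B9->E, ...; covers B1=T, B2=S, B3=F, B4=E, B5=T, B5=F, B6=S, B6=E, B7=T, B7=F, B8=F, B9=E, B10=T
input #6 (c=5, k=5): events B2->S, B1->T, B4->S, B3->T, B6->E, B5->T, B6->E, B5->T, B6->E, B5->T, B6->E, B5->T, B6->S, B5->F, ...; covers B1=T, B2=S, B3=T, B4=S, B5=T, B5=F, B6=S, B6=E, B7=T, B7=F, B8=F, B9=S, B10=F
input #7 (c=0, k=5): events B2->S, B1->T, B4->S, B3->T, B6->E, B5->T, B6->E, B5->T, B6->E, B5->T, B6->E, B5->T, B6->S, B5->F, ...; covers B1=T, B2=S, B3=T, B4=S, B5=T, B5=F, B6=S, B6=E, B7=T, B7=F, B8=F, B9=S, B10=F
input #8 (c=5, k=7): events B2->S, B1->T, B4->E, B3->F, B6->E, B5->T, B6->E, B5->T, B6->S, B5->F, B7->T, B7->T, B7->F, B9->E, ...; covers B1=T, B2=S, B3=F, B4=E, B5=T, B5=F, B6=S, B6=E, B7=T, B7=F, B8=F, B9=E, B10=T
input #9 (c=6, k=2): events B2->E, B1->F, B4->S, B3->T, B6->E, B5->T, B6->E, B5->T, B6->E, B5->T, B6->E, B5->T, B6->S, B5->F, ...; covers B1=F, B2=E, B3=T, B4=S, B5=T, B5=F, B6=S, B6=E, B7=T, B7=F, B8=F, B9=E, B10=F
input #10 (c=4, k=3): events B2->S, B1->T, B4->E, B3->T, B6->E, B5->T, B6->E, B5->T, B6->E, B5->T, B6->E, B5->T, B6->S, B5->F, ...; covers B1=T, B2=S, B3=T, B4=E, B5=T, B5=F, B6=S, B6=E, B7=T, B7=F, B8=F, B9=E, B10=F
union over the pool: B1=T, B1=F, B2=S, B2=E, B3=T, B3=F, B4=S, B4=E, B5=T, B5=F, B6=S, B6=E, B7=T, B7=F, B8=F, B9=S, B9=E, B10=T, B10=F
uncovered (1 of 20): B8=T

Answer: B8=T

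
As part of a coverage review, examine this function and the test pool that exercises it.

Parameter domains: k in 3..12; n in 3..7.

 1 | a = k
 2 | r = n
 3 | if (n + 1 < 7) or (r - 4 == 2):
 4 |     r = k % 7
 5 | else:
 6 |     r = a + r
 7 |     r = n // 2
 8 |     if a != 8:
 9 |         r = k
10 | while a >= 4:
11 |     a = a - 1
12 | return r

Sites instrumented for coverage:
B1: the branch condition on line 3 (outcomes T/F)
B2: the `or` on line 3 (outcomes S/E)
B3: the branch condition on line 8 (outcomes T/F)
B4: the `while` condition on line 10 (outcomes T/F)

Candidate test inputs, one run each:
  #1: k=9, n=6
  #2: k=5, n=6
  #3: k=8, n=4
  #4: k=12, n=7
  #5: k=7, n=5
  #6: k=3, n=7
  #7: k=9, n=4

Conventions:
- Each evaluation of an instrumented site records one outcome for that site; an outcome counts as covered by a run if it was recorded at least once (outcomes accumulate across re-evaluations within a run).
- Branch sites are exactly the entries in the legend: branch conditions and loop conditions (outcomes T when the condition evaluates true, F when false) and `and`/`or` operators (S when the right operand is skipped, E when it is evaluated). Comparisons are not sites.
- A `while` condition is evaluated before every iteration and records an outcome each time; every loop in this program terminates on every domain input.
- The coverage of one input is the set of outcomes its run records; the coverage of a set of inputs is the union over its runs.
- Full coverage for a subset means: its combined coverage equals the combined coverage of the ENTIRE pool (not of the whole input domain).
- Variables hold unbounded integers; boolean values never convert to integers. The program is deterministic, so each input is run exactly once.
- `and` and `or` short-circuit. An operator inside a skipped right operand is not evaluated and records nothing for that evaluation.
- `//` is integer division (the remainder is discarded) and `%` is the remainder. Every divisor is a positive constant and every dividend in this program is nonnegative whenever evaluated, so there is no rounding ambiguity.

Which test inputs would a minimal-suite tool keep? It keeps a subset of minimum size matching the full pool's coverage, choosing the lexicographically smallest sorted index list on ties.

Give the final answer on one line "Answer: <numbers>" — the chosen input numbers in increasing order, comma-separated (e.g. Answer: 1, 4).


input #1 (k=9, n=6): events B2->E, B1->T, B4->T, B4->T, B4->T, B4->T, B4->T, B4->T, B4->F; covers B1=T, B2=E, B4=T, B4=F
input #2 (k=5, n=6): events B2->E, B1->T, B4->T, B4->T, B4->F; covers B1=T, B2=E, B4=T, B4=F
input #3 (k=8, n=4): events B2->S, B1->T, B4->T, B4->T, B4->T, B4->T, B4->T, B4->F; covers B1=T, B2=S, B4=T, B4=F
input #4 (k=12, n=7): events B2->E, B1->F, B3->T, B4->T, B4->T, B4->T, B4->T, B4->T, B4->T, B4->T, B4->T, B4->T, B4->F; covers B1=F, B2=E, B3=T, B4=T, B4=F
input #5 (k=7, n=5): events B2->S, B1->T, B4->T, B4->T, B4->T, B4->T, B4->F; covers B1=T, B2=S, B4=T, B4=F
input #6 (k=3, n=7): events B2->E, B1->F, B3->T, B4->F; covers B1=F, B2=E, B3=T, B4=F
input #7 (k=9, n=4): events B2->S, B1->T, B4->T, B4->T, B4->T, B4->T, B4->T, B4->T, B4->F; covers B1=T, B2=S, B4=T, B4=F
the full pool covers 7 outcomes: B1=T, B1=F, B2=S, B2=E, B3=T, B4=T, B4=F
size 1 is not enough: best union over all size-1 subsets is 5/7
size 2: inputs {3, 4} cover all 7 outcomes, and no lexicographically smaller subset of this size does
Answer: 3, 4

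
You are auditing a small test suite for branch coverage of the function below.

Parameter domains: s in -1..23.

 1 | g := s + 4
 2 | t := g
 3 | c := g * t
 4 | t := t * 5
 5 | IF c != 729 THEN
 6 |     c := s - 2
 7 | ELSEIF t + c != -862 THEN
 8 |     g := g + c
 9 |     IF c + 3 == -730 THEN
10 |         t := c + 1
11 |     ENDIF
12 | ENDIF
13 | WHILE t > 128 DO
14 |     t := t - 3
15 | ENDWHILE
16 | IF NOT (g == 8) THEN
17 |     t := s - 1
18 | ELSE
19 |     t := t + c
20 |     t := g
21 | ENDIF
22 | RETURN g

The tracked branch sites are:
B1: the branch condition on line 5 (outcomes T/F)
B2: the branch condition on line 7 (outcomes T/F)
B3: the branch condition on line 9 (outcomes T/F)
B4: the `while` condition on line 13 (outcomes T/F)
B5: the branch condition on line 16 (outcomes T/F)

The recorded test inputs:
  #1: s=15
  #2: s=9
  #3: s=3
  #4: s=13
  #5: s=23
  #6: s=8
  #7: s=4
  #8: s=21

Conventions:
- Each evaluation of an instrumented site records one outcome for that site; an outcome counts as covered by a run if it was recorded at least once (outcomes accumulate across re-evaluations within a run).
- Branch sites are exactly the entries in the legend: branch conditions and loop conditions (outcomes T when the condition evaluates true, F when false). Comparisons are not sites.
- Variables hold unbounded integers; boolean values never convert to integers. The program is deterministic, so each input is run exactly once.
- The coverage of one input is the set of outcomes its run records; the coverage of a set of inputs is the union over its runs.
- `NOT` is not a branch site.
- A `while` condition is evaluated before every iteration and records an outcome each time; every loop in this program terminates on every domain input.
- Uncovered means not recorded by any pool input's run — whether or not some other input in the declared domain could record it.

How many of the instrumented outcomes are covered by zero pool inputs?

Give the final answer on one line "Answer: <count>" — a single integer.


#1 (s=15) -> B1->T, B4->F, B5->T; covered: B1=T, B4=F, B5=T
#2 (s=9) -> B1->T, B4->F, B5->T; covered: B1=T, B4=F, B5=T
#3 (s=3) -> B1->T, B4->F, B5->T; covered: B1=T, B4=F, B5=T
#4 (s=13) -> B1->T, B4->F, B5->T; covered: B1=T, B4=F, B5=T
#5 (s=23) -> B1->F, B2->T, B3->F, B4->T, B4->T, B4->T, B4->F, B5->T; covered: B1=F, B2=T, B3=F, B4=T, B4=F, B5=T
#6 (s=8) -> B1->T, B4->F, B5->T; covered: B1=T, B4=F, B5=T
#7 (s=4) -> B1->T, B4->F, B5->F; covered: B1=T, B4=F, B5=F
#8 (s=21) -> B1->T, B4->F, B5->T; covered: B1=T, B4=F, B5=T
union over the pool: B1=T, B1=F, B2=T, B3=F, B4=T, B4=F, B5=T, B5=F
uncovered (2 of 10): B2=F, B3=T
Answer: 2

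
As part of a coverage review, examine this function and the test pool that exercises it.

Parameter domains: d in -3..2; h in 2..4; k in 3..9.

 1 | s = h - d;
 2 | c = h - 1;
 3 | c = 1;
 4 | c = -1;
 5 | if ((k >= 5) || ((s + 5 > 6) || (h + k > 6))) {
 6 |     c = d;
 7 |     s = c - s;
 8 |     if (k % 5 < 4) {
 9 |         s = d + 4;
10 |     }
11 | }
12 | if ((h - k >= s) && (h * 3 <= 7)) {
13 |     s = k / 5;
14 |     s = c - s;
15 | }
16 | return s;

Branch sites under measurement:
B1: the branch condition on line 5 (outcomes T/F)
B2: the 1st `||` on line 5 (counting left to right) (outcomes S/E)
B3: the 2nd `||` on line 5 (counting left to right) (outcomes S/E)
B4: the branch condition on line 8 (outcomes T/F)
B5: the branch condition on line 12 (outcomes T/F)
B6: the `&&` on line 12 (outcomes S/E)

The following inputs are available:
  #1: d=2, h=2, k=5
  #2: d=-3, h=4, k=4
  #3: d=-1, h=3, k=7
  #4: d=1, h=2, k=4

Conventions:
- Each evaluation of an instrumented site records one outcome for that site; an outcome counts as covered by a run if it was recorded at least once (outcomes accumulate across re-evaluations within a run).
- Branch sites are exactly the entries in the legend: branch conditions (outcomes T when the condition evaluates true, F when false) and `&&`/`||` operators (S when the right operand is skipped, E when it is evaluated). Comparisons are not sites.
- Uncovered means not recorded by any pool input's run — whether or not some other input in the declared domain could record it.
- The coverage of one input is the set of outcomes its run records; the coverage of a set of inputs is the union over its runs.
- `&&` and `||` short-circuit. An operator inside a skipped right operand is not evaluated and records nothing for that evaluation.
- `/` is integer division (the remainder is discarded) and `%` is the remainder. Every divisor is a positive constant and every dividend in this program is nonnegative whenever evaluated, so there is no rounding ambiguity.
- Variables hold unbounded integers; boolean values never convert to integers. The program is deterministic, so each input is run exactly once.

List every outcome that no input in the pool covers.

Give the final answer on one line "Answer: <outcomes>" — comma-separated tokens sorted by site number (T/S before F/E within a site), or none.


#1 (d=2, h=2, k=5) -> B2->S, B1->T, B4->T, B6->S, B5->F; covered: B1=T, B2=S, B4=T, B5=F, B6=S
#2 (d=-3, h=4, k=4) -> B2->E, B3->S, B1->T, B4->F, B6->E, B5->F; covered: B1=T, B2=E, B3=S, B4=F, B5=F, B6=E
#3 (d=-1, h=3, k=7) -> B2->S, B1->T, B4->T, B6->S, B5->F; covered: B1=T, B2=S, B4=T, B5=F, B6=S
#4 (d=1, h=2, k=4) -> B2->E, B3->E, B1->F, B6->S, B5->F; covered: B1=F, B2=E, B3=E, B5=F, B6=S
union over the pool: B1=T, B1=F, B2=S, B2=E, B3=S, B3=E, B4=T, B4=F, B5=F, B6=S, B6=E
uncovered (1 of 12): B5=T
Answer: B5=T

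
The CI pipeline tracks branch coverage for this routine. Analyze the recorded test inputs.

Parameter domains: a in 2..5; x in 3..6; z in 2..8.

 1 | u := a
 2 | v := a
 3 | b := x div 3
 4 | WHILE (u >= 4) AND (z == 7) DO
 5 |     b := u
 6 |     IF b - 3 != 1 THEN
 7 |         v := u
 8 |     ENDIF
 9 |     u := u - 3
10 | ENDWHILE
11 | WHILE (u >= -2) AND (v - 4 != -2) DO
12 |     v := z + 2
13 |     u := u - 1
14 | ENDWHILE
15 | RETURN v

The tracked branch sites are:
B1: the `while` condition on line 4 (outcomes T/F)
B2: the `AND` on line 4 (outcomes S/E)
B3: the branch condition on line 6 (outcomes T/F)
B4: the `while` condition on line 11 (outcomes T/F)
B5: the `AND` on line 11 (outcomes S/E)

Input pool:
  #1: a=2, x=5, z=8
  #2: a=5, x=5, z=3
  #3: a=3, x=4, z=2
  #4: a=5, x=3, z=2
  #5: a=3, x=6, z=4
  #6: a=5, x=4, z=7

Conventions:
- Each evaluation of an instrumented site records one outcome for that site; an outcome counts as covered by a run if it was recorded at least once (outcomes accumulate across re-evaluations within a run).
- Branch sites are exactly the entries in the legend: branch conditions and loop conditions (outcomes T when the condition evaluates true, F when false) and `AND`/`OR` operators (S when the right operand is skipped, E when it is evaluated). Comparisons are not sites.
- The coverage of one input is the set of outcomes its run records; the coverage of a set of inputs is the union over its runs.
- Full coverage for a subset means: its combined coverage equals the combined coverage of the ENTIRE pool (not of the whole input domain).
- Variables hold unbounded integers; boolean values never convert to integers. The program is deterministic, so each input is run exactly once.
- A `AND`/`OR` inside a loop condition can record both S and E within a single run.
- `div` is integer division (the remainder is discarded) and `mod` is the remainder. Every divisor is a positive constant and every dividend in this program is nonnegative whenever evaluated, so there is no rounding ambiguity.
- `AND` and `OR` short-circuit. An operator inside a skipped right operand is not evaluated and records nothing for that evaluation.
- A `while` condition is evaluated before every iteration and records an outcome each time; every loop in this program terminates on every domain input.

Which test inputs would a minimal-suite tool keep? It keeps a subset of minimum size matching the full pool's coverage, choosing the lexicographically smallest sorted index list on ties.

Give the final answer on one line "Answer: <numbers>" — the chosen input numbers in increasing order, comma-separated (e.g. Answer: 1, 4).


input #1, a=2, x=5, z=8: outcomes B1=F, B2=S, B4=F, B5=E
input #2, a=5, x=5, z=3: outcomes B1=F, B2=E, B4=T, B4=F, B5=S, B5=E
input #3, a=3, x=4, z=2: outcomes B1=F, B2=S, B4=T, B4=F, B5=S, B5=E
input #4, a=5, x=3, z=2: outcomes B1=F, B2=E, B4=T, B4=F, B5=S, B5=E
input #5, a=3, x=6, z=4: outcomes B1=F, B2=S, B4=T, B4=F, B5=S, B5=E
input #6, a=5, x=4, z=7: outcomes B1=T, B1=F, B2=S, B2=E, B3=T, B4=T, B4=F, B5=S, B5=E
union over all inputs: B1=T, B1=F, B2=S, B2=E, B3=T, B4=T, B4=F, B5=S, B5=E (9 outcomes)
inputs {6} (size 1) cover everything; no size-1 subset with a lexicographically smaller index list covers all 9
Answer: 6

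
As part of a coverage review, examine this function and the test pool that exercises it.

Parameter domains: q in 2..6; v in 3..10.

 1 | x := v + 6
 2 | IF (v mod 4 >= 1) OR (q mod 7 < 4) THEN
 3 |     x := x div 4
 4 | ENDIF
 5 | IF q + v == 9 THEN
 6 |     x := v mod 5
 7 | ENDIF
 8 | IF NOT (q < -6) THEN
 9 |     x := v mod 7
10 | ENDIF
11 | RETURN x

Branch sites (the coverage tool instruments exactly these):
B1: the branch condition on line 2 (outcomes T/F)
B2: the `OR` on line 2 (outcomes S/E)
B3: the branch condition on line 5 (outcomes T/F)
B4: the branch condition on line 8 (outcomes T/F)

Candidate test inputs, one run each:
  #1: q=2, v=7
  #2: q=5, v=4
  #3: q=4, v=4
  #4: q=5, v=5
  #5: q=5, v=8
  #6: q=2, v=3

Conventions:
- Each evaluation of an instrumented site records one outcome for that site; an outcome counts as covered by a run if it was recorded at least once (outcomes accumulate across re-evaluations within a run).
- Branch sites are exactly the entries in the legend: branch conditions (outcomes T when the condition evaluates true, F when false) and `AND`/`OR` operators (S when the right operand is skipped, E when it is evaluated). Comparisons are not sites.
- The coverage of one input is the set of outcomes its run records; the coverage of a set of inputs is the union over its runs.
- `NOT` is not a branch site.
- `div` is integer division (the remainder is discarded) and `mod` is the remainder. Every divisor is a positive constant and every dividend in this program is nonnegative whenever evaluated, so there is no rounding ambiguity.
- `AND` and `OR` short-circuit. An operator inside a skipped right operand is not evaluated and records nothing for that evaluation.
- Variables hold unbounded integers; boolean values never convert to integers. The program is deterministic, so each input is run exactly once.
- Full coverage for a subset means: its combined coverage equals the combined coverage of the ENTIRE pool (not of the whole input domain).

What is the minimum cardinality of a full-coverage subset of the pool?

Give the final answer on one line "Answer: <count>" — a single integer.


run #1 (q=2, v=7) records B1=T, B2=S, B3=T, B4=T
run #2 (q=5, v=4) records B1=F, B2=E, B3=T, B4=T
run #3 (q=4, v=4) records B1=F, B2=E, B3=F, B4=T
run #4 (q=5, v=5) records B1=T, B2=S, B3=F, B4=T
run #5 (q=5, v=8) records B1=F, B2=E, B3=F, B4=T
run #6 (q=2, v=3) records B1=T, B2=S, B3=F, B4=T
pool-wide coverage (7 outcomes): B1=T, B1=F, B2=S, B2=E, B3=T, B3=F, B4=T
size 1 is not enough: best union over all size-1 subsets is 4/7
at size 2, {1, 3} reaches all 7 outcomes; every lexicographically earlier size-2 subset fails
Answer: 2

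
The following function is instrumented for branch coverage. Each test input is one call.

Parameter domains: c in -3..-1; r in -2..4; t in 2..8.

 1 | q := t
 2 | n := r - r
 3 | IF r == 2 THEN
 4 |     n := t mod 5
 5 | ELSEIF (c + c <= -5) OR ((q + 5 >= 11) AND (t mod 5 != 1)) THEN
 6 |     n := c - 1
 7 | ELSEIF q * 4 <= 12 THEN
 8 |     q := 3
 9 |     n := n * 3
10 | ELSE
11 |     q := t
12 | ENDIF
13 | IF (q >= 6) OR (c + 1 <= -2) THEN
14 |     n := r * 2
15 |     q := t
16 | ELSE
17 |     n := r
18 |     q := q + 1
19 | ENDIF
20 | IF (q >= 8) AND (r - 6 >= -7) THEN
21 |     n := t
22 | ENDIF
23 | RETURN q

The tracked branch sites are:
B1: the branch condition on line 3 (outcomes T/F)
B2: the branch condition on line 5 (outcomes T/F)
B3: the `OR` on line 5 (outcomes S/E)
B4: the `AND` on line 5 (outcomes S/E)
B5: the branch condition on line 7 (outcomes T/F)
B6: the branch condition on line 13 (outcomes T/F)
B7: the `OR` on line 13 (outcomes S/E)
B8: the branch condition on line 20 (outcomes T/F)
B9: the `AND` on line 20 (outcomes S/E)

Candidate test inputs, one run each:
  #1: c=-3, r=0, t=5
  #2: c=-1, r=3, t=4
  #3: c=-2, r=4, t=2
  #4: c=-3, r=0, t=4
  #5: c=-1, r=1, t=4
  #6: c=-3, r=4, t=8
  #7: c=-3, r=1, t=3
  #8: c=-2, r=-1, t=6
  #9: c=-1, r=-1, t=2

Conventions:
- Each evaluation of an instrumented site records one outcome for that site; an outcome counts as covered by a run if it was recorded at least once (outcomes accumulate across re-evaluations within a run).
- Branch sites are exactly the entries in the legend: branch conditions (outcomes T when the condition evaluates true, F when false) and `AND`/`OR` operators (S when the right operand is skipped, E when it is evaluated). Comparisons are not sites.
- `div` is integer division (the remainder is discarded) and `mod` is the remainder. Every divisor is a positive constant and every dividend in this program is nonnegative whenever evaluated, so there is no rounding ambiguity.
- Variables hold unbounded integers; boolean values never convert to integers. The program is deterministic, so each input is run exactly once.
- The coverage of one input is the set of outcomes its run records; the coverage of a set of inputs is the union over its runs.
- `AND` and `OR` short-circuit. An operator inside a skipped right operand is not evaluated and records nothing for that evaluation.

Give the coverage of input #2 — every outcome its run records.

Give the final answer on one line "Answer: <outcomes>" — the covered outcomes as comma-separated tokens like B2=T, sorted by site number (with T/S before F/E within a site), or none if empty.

Simulating input #2 (c=-1, r=3, t=4) step by step:
  B1->F, B3->E, B4->S, B2->F, B5->F, B7->E, B6->F, B9->S, B8->F
as a set, this run covers: B1=F, B2=F, B3=E, B4=S, B5=F, B6=F, B7=E, B8=F, B9=S

Answer: B1=F, B2=F, B3=E, B4=S, B5=F, B6=F, B7=E, B8=F, B9=S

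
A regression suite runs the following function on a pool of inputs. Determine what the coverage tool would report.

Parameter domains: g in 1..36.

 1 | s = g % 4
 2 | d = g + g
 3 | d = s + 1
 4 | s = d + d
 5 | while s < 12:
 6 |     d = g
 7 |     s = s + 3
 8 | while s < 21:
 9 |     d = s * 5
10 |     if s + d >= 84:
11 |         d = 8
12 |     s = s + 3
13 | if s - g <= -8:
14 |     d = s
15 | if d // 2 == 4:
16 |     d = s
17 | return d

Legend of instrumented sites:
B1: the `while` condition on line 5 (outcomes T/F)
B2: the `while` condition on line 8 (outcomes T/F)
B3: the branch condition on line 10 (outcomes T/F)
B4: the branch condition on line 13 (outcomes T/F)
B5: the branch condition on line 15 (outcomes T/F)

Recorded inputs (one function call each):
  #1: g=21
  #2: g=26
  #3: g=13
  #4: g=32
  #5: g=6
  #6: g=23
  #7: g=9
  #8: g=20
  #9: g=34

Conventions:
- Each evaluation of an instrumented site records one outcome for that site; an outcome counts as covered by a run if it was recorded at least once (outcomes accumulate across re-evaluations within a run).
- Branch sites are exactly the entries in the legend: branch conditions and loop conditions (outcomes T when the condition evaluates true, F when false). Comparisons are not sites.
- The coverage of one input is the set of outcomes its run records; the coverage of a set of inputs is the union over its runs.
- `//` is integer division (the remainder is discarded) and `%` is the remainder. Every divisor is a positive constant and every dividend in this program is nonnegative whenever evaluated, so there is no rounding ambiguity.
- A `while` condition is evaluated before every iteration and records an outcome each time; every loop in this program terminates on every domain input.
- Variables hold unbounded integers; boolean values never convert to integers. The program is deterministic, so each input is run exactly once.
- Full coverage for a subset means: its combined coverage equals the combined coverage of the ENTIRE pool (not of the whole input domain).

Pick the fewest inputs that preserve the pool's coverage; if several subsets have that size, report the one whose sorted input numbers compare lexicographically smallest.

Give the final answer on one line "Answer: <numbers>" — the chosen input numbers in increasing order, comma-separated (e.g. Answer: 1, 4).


input #1 (g=21): events B1->T, B1->T, B1->T, B1->F, B2->T, B3->F, B2->T, B3->T, B2->T, B3->T, B2->F, B4->F, B5->T; covers B1=T, B1=F, B2=T, B2=F, B3=T, B3=F, B4=F, B5=T
input #2 (g=26): events B1->T, B1->T, B1->F, B2->T, B3->F, B2->T, B3->T, B2->T, B3->T, B2->F, B4->F, B5->T; covers B1=T, B1=F, B2=T, B2=F, B3=T, B3=F, B4=F, B5=T
input #3 (g=13): events B1->T, B1->T, B1->T, B1->F, B2->T, B3->F, B2->T, B3->T, B2->T, B3->T, B2->F, B4->F, B5->T; covers B1=T, B1=F, B2=T, B2=F, B3=T, B3=F, B4=F, B5=T
input #4 (g=32): events B1->T, B1->T, B1->T, B1->T, B1->F, B2->T, B3->T, B2->T, B3->T, B2->T, B3->T, B2->F, B4->T, B5->F; covers B1=T, B1=F, B2=T, B2=F, B3=T, B4=T, B5=F
input #5 (g=6): events B1->T, B1->T, B1->F, B2->T, B3->F, B2->T, B3->T, B2->T, B3->T, B2->F, B4->F, B5->T; covers B1=T, B1=F, B2=T, B2=F, B3=T, B3=F, B4=F, B5=T
input #6 (g=23): events B1->T, B1->T, B1->F, B2->T, B3->T, B2->T, B3->T, B2->T, B3->T, B2->F, B4->F, B5->T; covers B1=T, B1=F, B2=T, B2=F, B3=T, B4=F, B5=T
input #7 (g=9): events B1->T, B1->T, B1->T, B1->F, B2->T, B3->F, B2->T, B3->T, B2->T, B3->T, B2->F, B4->F, B5->T; covers B1=T, B1=F, B2=T, B2=F, B3=T, B3=F, B4=F, B5=T
input #8 (g=20): events B1->T, B1->T, B1->T, B1->T, B1->F, B2->T, B3->T, B2->T, B3->T, B2->T, B3->T, B2->F, B4->F, B5->T; covers B1=T, B1=F, B2=T, B2=F, B3=T, B4=F, B5=T
input #9 (g=34): events B1->T, B1->T, B1->F, B2->T, B3->F, B2->T, B3->T, B2->T, B3->T, B2->F, B4->T, B5->F; covers B1=T, B1=F, B2=T, B2=F, B3=T, B3=F, B4=T, B5=F
the full pool covers 10 outcomes: B1=T, B1=F, B2=T, B2=F, B3=T, B3=F, B4=T, B4=F, B5=T, B5=F
size 1 is not enough: best union over all size-1 subsets is 8/10
size 2: inputs {1, 4} cover all 10 outcomes, and no lexicographically smaller subset of this size does
Answer: 1, 4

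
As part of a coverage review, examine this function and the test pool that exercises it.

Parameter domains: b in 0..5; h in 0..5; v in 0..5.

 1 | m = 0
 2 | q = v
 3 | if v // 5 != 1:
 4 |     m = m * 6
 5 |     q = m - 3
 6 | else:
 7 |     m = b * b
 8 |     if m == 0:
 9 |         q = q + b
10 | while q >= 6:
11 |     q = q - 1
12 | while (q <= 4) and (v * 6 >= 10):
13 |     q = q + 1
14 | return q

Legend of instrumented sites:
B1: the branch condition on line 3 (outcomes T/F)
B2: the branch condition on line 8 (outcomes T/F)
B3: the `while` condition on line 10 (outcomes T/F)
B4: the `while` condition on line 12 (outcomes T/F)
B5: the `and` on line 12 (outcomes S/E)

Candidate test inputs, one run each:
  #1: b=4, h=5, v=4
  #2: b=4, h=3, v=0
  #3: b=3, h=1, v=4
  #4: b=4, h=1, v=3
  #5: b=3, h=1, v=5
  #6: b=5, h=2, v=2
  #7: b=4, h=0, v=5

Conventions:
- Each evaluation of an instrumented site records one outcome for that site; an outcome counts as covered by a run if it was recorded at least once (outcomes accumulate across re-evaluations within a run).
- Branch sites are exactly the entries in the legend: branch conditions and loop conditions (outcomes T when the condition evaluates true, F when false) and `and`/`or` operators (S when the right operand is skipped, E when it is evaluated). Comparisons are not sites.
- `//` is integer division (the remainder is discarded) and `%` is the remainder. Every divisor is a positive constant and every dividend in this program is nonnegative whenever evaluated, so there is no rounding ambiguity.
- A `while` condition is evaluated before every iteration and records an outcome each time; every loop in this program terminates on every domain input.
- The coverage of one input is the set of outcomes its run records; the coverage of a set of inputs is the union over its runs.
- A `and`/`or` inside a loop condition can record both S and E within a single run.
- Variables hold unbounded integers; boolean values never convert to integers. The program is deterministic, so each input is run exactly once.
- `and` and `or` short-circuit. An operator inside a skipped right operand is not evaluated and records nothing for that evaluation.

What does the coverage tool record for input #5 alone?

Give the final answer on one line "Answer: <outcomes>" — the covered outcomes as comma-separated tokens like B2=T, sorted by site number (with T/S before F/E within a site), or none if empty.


Simulating input #5 (b=3, h=1, v=5) step by step:
  B1->F, B2->F, B3->F, B5->S, B4->F
as a set, this run covers: B1=F, B2=F, B3=F, B4=F, B5=S
Answer: B1=F, B2=F, B3=F, B4=F, B5=S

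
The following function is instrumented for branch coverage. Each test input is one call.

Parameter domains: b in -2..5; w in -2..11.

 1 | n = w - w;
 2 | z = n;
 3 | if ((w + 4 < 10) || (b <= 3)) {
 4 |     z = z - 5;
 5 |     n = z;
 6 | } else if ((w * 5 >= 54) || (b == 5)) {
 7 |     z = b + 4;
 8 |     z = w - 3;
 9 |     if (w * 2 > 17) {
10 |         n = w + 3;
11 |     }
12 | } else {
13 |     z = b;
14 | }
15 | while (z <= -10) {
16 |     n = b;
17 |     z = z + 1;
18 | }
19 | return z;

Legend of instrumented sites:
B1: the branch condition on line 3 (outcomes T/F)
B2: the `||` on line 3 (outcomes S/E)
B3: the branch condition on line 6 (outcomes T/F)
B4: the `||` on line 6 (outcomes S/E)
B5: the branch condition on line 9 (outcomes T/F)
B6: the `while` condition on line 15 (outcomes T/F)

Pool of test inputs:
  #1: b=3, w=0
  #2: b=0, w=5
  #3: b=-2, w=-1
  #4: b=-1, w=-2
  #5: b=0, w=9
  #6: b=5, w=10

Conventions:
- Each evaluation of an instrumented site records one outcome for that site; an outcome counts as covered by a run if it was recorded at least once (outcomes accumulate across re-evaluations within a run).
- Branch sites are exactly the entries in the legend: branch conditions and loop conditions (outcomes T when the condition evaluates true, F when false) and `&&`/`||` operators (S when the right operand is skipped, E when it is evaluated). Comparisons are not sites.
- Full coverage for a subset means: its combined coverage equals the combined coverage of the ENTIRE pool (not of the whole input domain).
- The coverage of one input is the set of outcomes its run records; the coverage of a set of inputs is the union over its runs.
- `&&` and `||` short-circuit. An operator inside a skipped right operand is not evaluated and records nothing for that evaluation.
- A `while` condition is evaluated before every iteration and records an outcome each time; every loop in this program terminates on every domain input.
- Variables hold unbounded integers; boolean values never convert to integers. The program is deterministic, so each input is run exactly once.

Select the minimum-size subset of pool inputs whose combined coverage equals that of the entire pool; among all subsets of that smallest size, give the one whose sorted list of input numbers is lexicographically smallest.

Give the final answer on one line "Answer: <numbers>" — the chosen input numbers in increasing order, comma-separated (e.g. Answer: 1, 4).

input #1 (b=3, w=0): covers B1=T, B2=S, B6=F
input #2 (b=0, w=5): covers B1=T, B2=S, B6=F
input #3 (b=-2, w=-1): covers B1=T, B2=S, B6=F
input #4 (b=-1, w=-2): covers B1=T, B2=S, B6=F
input #5 (b=0, w=9): covers B1=T, B2=E, B6=F
input #6 (b=5, w=10): covers B1=F, B2=E, B3=T, B4=E, B5=T, B6=F
the full pool covers 8 outcomes: B1=T, B1=F, B2=S, B2=E, B3=T, B4=E, B5=T, B6=F
no size-1 subset reaches all 8 outcomes (best union: 6/8)
size 2: inputs {1, 6} cover all 8 outcomes, and no lexicographically smaller subset of this size does

Answer: 1, 6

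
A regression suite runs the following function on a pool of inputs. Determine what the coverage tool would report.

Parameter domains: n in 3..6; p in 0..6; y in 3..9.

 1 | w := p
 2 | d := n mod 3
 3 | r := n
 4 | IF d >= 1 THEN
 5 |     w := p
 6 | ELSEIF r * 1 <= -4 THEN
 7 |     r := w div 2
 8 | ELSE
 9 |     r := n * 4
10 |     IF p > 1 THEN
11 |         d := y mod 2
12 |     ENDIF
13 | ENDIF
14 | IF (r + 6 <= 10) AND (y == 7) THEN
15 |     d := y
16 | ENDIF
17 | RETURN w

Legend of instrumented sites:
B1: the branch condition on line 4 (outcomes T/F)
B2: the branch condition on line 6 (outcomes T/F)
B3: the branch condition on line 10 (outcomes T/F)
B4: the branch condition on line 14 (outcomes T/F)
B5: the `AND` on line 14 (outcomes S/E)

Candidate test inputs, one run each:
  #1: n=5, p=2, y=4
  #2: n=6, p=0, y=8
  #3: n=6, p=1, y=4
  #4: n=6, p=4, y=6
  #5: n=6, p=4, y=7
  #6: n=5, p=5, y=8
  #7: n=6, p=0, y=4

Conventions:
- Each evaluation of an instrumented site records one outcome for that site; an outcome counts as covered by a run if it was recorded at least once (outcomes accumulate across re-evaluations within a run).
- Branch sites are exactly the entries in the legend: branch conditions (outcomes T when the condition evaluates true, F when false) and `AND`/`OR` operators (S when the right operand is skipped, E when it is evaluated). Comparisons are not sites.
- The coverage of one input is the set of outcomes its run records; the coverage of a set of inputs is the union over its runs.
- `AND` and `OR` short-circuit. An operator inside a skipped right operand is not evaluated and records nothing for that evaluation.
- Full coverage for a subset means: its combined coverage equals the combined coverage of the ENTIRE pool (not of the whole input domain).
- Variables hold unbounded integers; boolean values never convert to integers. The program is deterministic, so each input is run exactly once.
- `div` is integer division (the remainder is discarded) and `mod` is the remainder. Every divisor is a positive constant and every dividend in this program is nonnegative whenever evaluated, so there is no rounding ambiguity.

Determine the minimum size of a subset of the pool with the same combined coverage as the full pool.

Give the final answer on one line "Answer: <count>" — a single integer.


run #1 (n=5, p=2, y=4) records B1=T, B4=F, B5=S
run #2 (n=6, p=0, y=8) records B1=F, B2=F, B3=F, B4=F, B5=S
run #3 (n=6, p=1, y=4) records B1=F, B2=F, B3=F, B4=F, B5=S
run #4 (n=6, p=4, y=6) records B1=F, B2=F, B3=T, B4=F, B5=S
run #5 (n=6, p=4, y=7) records B1=F, B2=F, B3=T, B4=F, B5=S
run #6 (n=5, p=5, y=8) records B1=T, B4=F, B5=S
run #7 (n=6, p=0, y=4) records B1=F, B2=F, B3=F, B4=F, B5=S
pool-wide coverage (7 outcomes): B1=T, B1=F, B2=F, B3=T, B3=F, B4=F, B5=S
checked all size-1 subsets: none covers 7 outcomes (max 5/7)
checked all size-2 subsets: none covers 7 outcomes (max 6/7)
the canonical winner is {1, 2, 4}: size 3, full 7-outcome coverage, earliest index list among size-3 covers
Answer: 3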